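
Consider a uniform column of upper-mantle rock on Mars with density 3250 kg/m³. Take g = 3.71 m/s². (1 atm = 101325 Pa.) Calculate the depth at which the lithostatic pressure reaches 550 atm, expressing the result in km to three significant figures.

h = P/(ρg) = 550 atm / (3250 kg/m³ × 3.71 m/s²) = 5.573×10^7 Pa / 12058 Pa/m = 4621.9 m
= 4.6219 km

4.62 km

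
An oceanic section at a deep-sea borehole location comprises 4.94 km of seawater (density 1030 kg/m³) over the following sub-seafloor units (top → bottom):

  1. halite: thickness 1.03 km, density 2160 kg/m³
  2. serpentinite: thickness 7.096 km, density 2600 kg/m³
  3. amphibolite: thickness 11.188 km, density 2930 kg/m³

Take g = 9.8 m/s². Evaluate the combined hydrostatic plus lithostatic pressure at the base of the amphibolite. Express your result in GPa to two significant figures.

0.57 GPa

seawater: 1030 kg/m³ × 9.8 m/s² × 4940 m = 4.986×10^7 Pa = 0.04986 GPa
halite: 2160 kg/m³ × 9.8 m/s² × 1030 m = 2.180×10^7 Pa = 0.02180 GPa
serpentinite: 2600 kg/m³ × 9.8 m/s² × 7096 m = 1.808×10^8 Pa = 0.1808 GPa
amphibolite: 2930 kg/m³ × 9.8 m/s² × 11188 m = 3.213×10^8 Pa = 0.3213 GPa
Total = 0.04986 + 0.02180 + 0.1808 + 0.3213 = 0.57373 GPa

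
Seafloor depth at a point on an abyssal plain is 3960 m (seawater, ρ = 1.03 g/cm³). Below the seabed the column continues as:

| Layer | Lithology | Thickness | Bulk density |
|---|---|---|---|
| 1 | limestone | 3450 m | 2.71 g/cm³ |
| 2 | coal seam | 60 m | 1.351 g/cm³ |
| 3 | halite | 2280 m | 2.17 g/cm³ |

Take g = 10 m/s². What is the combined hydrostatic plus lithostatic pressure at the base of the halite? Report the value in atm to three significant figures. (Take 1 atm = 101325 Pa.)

seawater: 1030 kg/m³ × 10 m/s² × 3960 m = 4.079×10^7 Pa = 402.5 atm
limestone: 2710 kg/m³ × 10 m/s² × 3450 m = 9.350×10^7 Pa = 922.7 atm
coal seam: 1351 kg/m³ × 10 m/s² × 60 m = 8.106×10^5 Pa = 8.000 atm
halite: 2170 kg/m³ × 10 m/s² × 2280 m = 4.948×10^7 Pa = 488.3 atm
Total = 402.5 + 922.7 + 8.000 + 488.3 = 1821.6 atm

1820 atm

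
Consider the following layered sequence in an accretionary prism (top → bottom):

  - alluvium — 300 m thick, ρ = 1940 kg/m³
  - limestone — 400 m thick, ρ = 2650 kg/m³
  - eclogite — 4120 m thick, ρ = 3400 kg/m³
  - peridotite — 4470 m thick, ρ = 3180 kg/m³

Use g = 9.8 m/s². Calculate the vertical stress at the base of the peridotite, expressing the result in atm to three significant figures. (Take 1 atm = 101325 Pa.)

alluvium: 1940 kg/m³ × 9.8 m/s² × 300 m = 5.704×10^6 Pa = 56.29 atm
limestone: 2650 kg/m³ × 9.8 m/s² × 400 m = 1.039×10^7 Pa = 102.5 atm
eclogite: 3400 kg/m³ × 9.8 m/s² × 4120 m = 1.373×10^8 Pa = 1355 atm
peridotite: 3180 kg/m³ × 9.8 m/s² × 4470 m = 1.393×10^8 Pa = 1375 atm
Total = 56.29 + 102.5 + 1355 + 1375 = 2888.5 atm

2890 atm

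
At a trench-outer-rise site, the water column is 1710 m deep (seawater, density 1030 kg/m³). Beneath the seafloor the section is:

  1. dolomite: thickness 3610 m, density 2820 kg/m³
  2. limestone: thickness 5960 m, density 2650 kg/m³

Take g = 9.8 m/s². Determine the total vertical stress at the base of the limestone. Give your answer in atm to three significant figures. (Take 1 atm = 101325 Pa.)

2680 atm

seawater: 1030 kg/m³ × 9.8 m/s² × 1710 m = 1.726×10^7 Pa = 170.4 atm
dolomite: 2820 kg/m³ × 9.8 m/s² × 3610 m = 9.977×10^7 Pa = 984.6 atm
limestone: 2650 kg/m³ × 9.8 m/s² × 5960 m = 1.548×10^8 Pa = 1528 atm
Total = 170.4 + 984.6 + 1528 = 2682.5 atm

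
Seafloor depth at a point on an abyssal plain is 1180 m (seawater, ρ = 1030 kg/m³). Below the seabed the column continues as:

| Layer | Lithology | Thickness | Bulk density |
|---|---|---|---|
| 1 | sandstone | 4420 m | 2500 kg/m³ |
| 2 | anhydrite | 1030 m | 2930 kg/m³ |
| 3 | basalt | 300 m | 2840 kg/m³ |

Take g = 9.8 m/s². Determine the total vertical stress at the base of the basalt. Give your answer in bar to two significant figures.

seawater: 1030 kg/m³ × 9.8 m/s² × 1180 m = 1.191×10^7 Pa = 119.1 bar
sandstone: 2500 kg/m³ × 9.8 m/s² × 4420 m = 1.083×10^8 Pa = 1083 bar
anhydrite: 2930 kg/m³ × 9.8 m/s² × 1030 m = 2.958×10^7 Pa = 295.8 bar
basalt: 2840 kg/m³ × 9.8 m/s² × 300 m = 8.350×10^6 Pa = 83.50 bar
Total = 119.1 + 1083 + 295.8 + 83.50 = 1581.3 bar

1600 bar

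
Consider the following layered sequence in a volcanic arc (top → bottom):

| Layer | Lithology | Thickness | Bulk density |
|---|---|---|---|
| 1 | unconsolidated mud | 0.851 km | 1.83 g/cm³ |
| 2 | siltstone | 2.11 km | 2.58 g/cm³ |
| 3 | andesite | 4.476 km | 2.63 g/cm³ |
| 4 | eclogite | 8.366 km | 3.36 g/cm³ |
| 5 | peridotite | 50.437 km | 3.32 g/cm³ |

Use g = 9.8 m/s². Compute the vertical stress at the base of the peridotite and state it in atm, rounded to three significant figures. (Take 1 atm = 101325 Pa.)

20700 atm

unconsolidated mud: 1830 kg/m³ × 9.8 m/s² × 851 m = 1.526×10^7 Pa = 150.6 atm
siltstone: 2580 kg/m³ × 9.8 m/s² × 2110 m = 5.335×10^7 Pa = 526.5 atm
andesite: 2630 kg/m³ × 9.8 m/s² × 4476 m = 1.154×10^8 Pa = 1139 atm
eclogite: 3360 kg/m³ × 9.8 m/s² × 8366 m = 2.755×10^8 Pa = 2719 atm
peridotite: 3320 kg/m³ × 9.8 m/s² × 50437 m = 1.641×10^9 Pa = 16196 atm
Total = 150.6 + 526.5 + 1139 + 2719 + 16196 = 20730 atm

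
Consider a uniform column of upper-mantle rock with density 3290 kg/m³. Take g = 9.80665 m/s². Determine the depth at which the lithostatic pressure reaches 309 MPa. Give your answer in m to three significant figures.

h = P/(ρg) = 309 MPa / (3290 kg/m³ × 9.80665 m/s²) = 3.090×10^8 Pa / 32264 Pa/m = 9577.3 m

9580 m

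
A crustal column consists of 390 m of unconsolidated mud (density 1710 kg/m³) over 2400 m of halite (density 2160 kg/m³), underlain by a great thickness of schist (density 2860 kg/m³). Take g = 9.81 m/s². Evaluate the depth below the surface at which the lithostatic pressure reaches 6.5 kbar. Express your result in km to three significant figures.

Pressure at base of upper layers: 1710×9.81×390 + 2160×9.81×2400 = 5.740×10^7 Pa = 0.5740 kbar
Remaining pressure to be supplied by schist: 6.500×10^8 − 5.740×10^7 = 5.926×10^8 Pa
Additional depth in schist = 5.926×10^8 Pa / (2860 kg/m³ × 9.81 m/s²) = 21122 m
Total depth = 2790 m + 21122 m = 23912 m
= 23.912 km

23.9 km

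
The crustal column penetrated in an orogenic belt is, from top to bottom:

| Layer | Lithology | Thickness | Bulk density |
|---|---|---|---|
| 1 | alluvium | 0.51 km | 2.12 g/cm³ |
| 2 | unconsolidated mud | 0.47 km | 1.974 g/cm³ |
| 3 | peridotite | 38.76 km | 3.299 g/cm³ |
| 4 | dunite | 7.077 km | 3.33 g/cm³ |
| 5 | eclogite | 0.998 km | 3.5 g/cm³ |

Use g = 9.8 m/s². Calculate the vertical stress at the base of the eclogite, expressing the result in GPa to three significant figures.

alluvium: 2120 kg/m³ × 9.8 m/s² × 510 m = 1.060×10^7 Pa = 0.01060 GPa
unconsolidated mud: 1974 kg/m³ × 9.8 m/s² × 470 m = 9.092×10^6 Pa = 9.092×10^-3 GPa
peridotite: 3299 kg/m³ × 9.8 m/s² × 38760 m = 1.253×10^9 Pa = 1.253 GPa
dunite: 3330 kg/m³ × 9.8 m/s² × 7077 m = 2.310×10^8 Pa = 0.2310 GPa
eclogite: 3500 kg/m³ × 9.8 m/s² × 998 m = 3.423×10^7 Pa = 0.03423 GPa
Total = 0.01060 + 9.092×10^-3 + 1.253 + 0.2310 + 0.03423 = 1.5380 GPa

1.54 GPa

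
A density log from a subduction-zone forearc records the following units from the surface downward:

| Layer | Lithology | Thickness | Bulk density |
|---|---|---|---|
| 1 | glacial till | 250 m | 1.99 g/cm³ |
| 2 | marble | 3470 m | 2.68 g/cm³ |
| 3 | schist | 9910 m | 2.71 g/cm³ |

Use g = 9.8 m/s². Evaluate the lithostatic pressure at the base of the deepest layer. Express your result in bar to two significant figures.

3600 bar

glacial till: 1990 kg/m³ × 9.8 m/s² × 250 m = 4.875×10^6 Pa = 48.76 bar
marble: 2680 kg/m³ × 9.8 m/s² × 3470 m = 9.114×10^7 Pa = 911.4 bar
schist: 2710 kg/m³ × 9.8 m/s² × 9910 m = 2.632×10^8 Pa = 2632 bar
Total = 48.76 + 911.4 + 2632 = 3592.0 bar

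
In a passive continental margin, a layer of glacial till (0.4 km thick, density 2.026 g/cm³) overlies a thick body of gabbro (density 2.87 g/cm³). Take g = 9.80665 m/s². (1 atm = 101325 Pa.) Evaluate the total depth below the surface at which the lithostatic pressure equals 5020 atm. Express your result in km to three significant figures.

18.2 km

Pressure at base of upper layers: 2026×9.80665×400 = 7.947×10^6 Pa = 78.43 atm
Remaining pressure to be supplied by gabbro: 5.087×10^8 − 7.947×10^6 = 5.007×10^8 Pa
Additional depth in gabbro = 5.007×10^8 Pa / (2870 kg/m³ × 9.80665 m/s²) = 17790 m
Total depth = 400 m + 17790 m = 18190 m
= 18.190 km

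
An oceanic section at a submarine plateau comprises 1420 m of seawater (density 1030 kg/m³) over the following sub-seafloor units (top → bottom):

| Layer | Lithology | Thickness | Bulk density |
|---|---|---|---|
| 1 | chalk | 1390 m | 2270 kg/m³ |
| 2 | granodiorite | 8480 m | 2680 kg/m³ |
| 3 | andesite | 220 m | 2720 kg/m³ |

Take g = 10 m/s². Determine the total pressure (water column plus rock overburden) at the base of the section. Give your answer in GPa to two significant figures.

0.28 GPa

seawater: 1030 kg/m³ × 10 m/s² × 1420 m = 1.463×10^7 Pa = 0.01463 GPa
chalk: 2270 kg/m³ × 10 m/s² × 1390 m = 3.155×10^7 Pa = 0.03155 GPa
granodiorite: 2680 kg/m³ × 10 m/s² × 8480 m = 2.273×10^8 Pa = 0.2273 GPa
andesite: 2720 kg/m³ × 10 m/s² × 220 m = 5.984×10^6 Pa = 5.984×10^-3 GPa
Total = 0.01463 + 0.03155 + 0.2273 + 5.984×10^-3 = 0.27943 GPa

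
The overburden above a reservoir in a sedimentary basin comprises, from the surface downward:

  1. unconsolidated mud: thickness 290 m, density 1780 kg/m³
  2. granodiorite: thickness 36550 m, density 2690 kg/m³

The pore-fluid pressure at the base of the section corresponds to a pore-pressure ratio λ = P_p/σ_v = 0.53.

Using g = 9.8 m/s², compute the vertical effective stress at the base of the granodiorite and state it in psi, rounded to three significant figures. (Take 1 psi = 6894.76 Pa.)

Overburden (lithostatic) stress σ_v:
unconsolidated mud: 1780 kg/m³ × 9.8 m/s² × 290 m = 5.059×10^6 Pa = 5.059 MPa
granodiorite: 2690 kg/m³ × 9.8 m/s² × 36550 m = 9.635×10^8 Pa = 963.5 MPa
Total = 5.059 + 963.5 = 968.59 MPa
Pore pressure P_p = λ·σ_v = 0.53 × 968.6 MPa = 513.4 MPa
Effective stress σ' = σ_v − P_p = 968.6 − 513.4 = 455.24 MPa = 66027 psi

66000 psi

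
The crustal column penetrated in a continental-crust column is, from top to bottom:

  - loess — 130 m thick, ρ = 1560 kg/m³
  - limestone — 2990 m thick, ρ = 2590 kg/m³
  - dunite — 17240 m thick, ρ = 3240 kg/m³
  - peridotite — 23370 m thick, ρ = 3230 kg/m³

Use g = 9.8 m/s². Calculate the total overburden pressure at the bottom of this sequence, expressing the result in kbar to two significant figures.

loess: 1560 kg/m³ × 9.8 m/s² × 130 m = 1.987×10^6 Pa = 0.01987 kbar
limestone: 2590 kg/m³ × 9.8 m/s² × 2990 m = 7.589×10^7 Pa = 0.7589 kbar
dunite: 3240 kg/m³ × 9.8 m/s² × 17240 m = 5.474×10^8 Pa = 5.474 kbar
peridotite: 3230 kg/m³ × 9.8 m/s² × 23370 m = 7.398×10^8 Pa = 7.398 kbar
Total = 0.01987 + 0.7589 + 5.474 + 7.398 = 13.650 kbar

14 kbar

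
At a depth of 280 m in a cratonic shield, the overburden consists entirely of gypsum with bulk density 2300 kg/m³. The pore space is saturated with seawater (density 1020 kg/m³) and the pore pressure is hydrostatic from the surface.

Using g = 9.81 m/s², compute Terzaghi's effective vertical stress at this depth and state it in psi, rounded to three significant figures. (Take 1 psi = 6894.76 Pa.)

Overburden (lithostatic) stress σ_v:
gypsum: 2300 kg/m³ × 9.81 m/s² × 280 m = 6.318×10^6 Pa = 6.318 MPa
Pore pressure P_p = 1020 kg/m³ × 9.81 m/s² × 280 m = 2.802×10^6 Pa = 2.802 MPa
Effective stress σ' = σ_v − P_p = 6.318 − 2.802 = 3.5159 MPa = 509.94 psi

510 psi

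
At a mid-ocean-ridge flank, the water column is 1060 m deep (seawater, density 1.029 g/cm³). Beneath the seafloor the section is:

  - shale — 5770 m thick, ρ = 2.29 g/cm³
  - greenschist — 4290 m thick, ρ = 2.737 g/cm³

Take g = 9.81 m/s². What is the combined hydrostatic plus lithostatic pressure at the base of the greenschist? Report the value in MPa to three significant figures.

seawater: 1029 kg/m³ × 9.81 m/s² × 1060 m = 1.070×10^7 Pa = 10.70 MPa
shale: 2290 kg/m³ × 9.81 m/s² × 5770 m = 1.296×10^8 Pa = 129.6 MPa
greenschist: 2737 kg/m³ × 9.81 m/s² × 4290 m = 1.152×10^8 Pa = 115.2 MPa
Total = 10.70 + 129.6 + 115.2 = 255.51 MPa

256 MPa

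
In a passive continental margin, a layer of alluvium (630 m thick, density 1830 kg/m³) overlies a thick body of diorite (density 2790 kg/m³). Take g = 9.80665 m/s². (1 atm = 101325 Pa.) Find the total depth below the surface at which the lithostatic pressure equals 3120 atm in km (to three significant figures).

Pressure at base of upper layers: 1830×9.80665×630 = 1.131×10^7 Pa = 111.6 atm
Remaining pressure to be supplied by diorite: 3.161×10^8 − 1.131×10^7 = 3.048×10^8 Pa
Additional depth in diorite = 3.048×10^8 Pa / (2790 kg/m³ × 9.80665 m/s²) = 11141 m
Total depth = 630 m + 11141 m = 11771 m
= 11.771 km

11.8 km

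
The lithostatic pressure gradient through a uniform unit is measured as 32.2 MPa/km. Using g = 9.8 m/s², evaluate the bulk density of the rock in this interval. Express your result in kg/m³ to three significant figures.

3290 kg/m³

ρ = (dP/dz)/g = 32.2 MPa/km / 9.8 m/s² = 32200 Pa/m / 9.8 m/s² = 3285.7 kg/m³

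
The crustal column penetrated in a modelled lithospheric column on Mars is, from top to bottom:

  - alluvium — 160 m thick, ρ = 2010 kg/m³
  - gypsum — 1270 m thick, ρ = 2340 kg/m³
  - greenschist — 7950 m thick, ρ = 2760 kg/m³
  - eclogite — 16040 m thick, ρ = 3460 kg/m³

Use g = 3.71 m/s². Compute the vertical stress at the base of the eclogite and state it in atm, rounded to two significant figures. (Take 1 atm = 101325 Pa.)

alluvium: 2010 kg/m³ × 3.71 m/s² × 160 m = 1.193×10^6 Pa = 11.78 atm
gypsum: 2340 kg/m³ × 3.71 m/s² × 1270 m = 1.103×10^7 Pa = 108.8 atm
greenschist: 2760 kg/m³ × 3.71 m/s² × 7950 m = 8.140×10^7 Pa = 803.4 atm
eclogite: 3460 kg/m³ × 3.71 m/s² × 16040 m = 2.059×10^8 Pa = 2032 atm
Total = 11.78 + 108.8 + 803.4 + 2032 = 2956.1 atm

3000 atm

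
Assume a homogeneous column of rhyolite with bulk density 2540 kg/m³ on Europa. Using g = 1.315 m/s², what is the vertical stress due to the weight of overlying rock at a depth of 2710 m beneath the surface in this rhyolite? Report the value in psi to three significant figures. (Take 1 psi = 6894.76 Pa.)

rhyolite: 2540 kg/m³ × 1.315 m/s² × 2710 m = 9.052×10^6 Pa = 1313 psi

1310 psi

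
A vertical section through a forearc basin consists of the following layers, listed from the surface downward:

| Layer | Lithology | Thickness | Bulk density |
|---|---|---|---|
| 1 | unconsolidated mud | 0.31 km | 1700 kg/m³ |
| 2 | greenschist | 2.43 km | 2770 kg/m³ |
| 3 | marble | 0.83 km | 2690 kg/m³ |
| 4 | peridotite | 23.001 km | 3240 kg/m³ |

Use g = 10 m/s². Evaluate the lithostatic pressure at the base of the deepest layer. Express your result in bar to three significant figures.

unconsolidated mud: 1700 kg/m³ × 10 m/s² × 310 m = 5.270×10^6 Pa = 52.70 bar
greenschist: 2770 kg/m³ × 10 m/s² × 2430 m = 6.731×10^7 Pa = 673.1 bar
marble: 2690 kg/m³ × 10 m/s² × 830 m = 2.233×10^7 Pa = 223.3 bar
peridotite: 3240 kg/m³ × 10 m/s² × 23001 m = 7.452×10^8 Pa = 7452 bar
Total = 52.70 + 673.1 + 223.3 + 7452 = 8401.4 bar

8400 bar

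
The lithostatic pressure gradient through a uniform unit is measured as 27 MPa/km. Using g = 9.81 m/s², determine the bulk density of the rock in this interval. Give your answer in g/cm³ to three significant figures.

2.75 g/cm³

ρ = (dP/dz)/g = 27 MPa/km / 9.81 m/s² = 27000 Pa/m / 9.81 m/s² = 2752.3 kg/m³
= 2.752 g/cm³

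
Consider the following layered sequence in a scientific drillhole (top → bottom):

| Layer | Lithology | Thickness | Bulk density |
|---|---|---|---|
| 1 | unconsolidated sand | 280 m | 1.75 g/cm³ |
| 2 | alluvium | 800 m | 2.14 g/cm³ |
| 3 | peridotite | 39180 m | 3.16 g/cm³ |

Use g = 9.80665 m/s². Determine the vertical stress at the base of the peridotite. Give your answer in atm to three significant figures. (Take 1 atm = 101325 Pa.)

unconsolidated sand: 1750 kg/m³ × 9.80665 m/s² × 280 m = 4.805×10^6 Pa = 47.42 atm
alluvium: 2140 kg/m³ × 9.80665 m/s² × 800 m = 1.679×10^7 Pa = 165.7 atm
peridotite: 3160 kg/m³ × 9.80665 m/s² × 39180 m = 1.214×10^9 Pa = 11983 atm
Total = 47.42 + 165.7 + 11983 = 12196 atm

12200 atm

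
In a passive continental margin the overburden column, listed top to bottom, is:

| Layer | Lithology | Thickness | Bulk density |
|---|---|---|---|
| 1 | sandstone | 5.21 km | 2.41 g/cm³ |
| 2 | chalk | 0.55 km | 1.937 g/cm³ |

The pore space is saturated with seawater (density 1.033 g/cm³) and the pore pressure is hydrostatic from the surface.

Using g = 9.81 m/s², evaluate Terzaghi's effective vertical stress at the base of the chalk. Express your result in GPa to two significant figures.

0.075 GPa

Overburden (lithostatic) stress σ_v:
sandstone: 2410 kg/m³ × 9.81 m/s² × 5210 m = 1.232×10^8 Pa = 123.2 MPa
chalk: 1937 kg/m³ × 9.81 m/s² × 550 m = 1.045×10^7 Pa = 10.45 MPa
Total = 123.2 + 10.45 = 133.63 MPa
Pore pressure P_p = 1033 kg/m³ × 9.81 m/s² × 5760 m = 5.837×10^7 Pa = 58.37 MPa
Effective stress σ' = σ_v − P_p = 133.6 − 58.37 = 75.256 MPa = 0.075256 GPa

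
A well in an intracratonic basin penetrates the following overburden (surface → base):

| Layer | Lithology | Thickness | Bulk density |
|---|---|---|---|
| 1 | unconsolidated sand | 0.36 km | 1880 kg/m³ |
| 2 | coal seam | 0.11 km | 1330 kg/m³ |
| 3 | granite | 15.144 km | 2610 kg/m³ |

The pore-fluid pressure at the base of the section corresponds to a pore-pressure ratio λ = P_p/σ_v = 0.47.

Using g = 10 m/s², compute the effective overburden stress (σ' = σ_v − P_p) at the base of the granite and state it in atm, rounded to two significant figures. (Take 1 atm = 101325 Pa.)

2100 atm

Overburden (lithostatic) stress σ_v:
unconsolidated sand: 1880 kg/m³ × 10 m/s² × 360 m = 6.768×10^6 Pa = 6.768 MPa
coal seam: 1330 kg/m³ × 10 m/s² × 110 m = 1.463×10^6 Pa = 1.463 MPa
granite: 2610 kg/m³ × 10 m/s² × 15144 m = 3.953×10^8 Pa = 395.3 MPa
Total = 6.768 + 1.463 + 395.3 = 403.49 MPa
Pore pressure P_p = λ·σ_v = 0.47 × 403.5 MPa = 189.6 MPa
Effective stress σ' = σ_v − P_p = 403.5 − 189.6 = 213.85 MPa = 2110.5 atm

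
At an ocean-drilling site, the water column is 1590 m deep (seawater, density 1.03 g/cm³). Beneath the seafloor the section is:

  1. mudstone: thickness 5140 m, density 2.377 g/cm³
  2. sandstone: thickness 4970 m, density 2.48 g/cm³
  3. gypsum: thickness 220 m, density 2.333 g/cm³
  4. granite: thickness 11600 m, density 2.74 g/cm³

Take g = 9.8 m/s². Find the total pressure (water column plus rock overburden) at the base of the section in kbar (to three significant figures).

5.73 kbar

seawater: 1030 kg/m³ × 9.8 m/s² × 1590 m = 1.605×10^7 Pa = 0.1605 kbar
mudstone: 2377 kg/m³ × 9.8 m/s² × 5140 m = 1.197×10^8 Pa = 1.197 kbar
sandstone: 2480 kg/m³ × 9.8 m/s² × 4970 m = 1.208×10^8 Pa = 1.208 kbar
gypsum: 2333 kg/m³ × 9.8 m/s² × 220 m = 5.030×10^6 Pa = 0.05030 kbar
granite: 2740 kg/m³ × 9.8 m/s² × 11600 m = 3.115×10^8 Pa = 3.115 kbar
Total = 0.1605 + 1.197 + 1.208 + 0.05030 + 3.115 = 5.7309 kbar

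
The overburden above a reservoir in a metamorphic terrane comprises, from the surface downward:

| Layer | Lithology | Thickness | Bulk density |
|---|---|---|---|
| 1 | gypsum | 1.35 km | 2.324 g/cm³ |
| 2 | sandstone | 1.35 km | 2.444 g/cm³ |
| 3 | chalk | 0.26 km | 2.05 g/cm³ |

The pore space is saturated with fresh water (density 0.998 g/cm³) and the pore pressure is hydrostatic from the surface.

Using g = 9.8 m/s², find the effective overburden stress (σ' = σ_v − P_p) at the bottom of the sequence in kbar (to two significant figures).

0.39 kbar

Overburden (lithostatic) stress σ_v:
gypsum: 2324 kg/m³ × 9.8 m/s² × 1350 m = 3.075×10^7 Pa = 30.75 MPa
sandstone: 2444 kg/m³ × 9.8 m/s² × 1350 m = 3.233×10^7 Pa = 32.33 MPa
chalk: 2050 kg/m³ × 9.8 m/s² × 260 m = 5.223×10^6 Pa = 5.223 MPa
Total = 30.75 + 32.33 + 5.223 = 68.304 MPa
Pore pressure P_p = 998 kg/m³ × 9.8 m/s² × 2960 m = 2.895×10^7 Pa = 28.95 MPa
Effective stress σ' = σ_v − P_p = 68.30 − 28.95 = 39.354 MPa = 0.39354 kbar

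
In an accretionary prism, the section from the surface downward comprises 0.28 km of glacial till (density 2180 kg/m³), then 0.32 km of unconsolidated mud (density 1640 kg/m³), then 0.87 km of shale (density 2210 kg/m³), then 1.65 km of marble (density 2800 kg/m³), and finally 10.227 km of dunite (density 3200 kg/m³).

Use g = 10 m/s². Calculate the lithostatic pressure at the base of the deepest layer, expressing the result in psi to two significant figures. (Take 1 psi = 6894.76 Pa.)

glacial till: 2180 kg/m³ × 10 m/s² × 280 m = 6.104×10^6 Pa = 885.3 psi
unconsolidated mud: 1640 kg/m³ × 10 m/s² × 320 m = 5.248×10^6 Pa = 761.2 psi
shale: 2210 kg/m³ × 10 m/s² × 870 m = 1.923×10^7 Pa = 2789 psi
marble: 2800 kg/m³ × 10 m/s² × 1650 m = 4.620×10^7 Pa = 6701 psi
dunite: 3200 kg/m³ × 10 m/s² × 10227 m = 3.273×10^8 Pa = 47466 psi
Total = 885.3 + 761.2 + 2789 + 6701 + 47466 = 58601 psi

59000 psi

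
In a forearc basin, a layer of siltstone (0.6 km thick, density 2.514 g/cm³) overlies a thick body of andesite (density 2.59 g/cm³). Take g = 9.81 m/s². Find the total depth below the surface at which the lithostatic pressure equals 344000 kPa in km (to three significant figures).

13.6 km

Pressure at base of upper layers: 2514×9.81×600 = 1.480×10^7 Pa = 14797 kPa
Remaining pressure to be supplied by andesite: 3.440×10^8 − 1.480×10^7 = 3.292×10^8 Pa
Additional depth in andesite = 3.292×10^8 Pa / (2590 kg/m³ × 9.81 m/s²) = 12957 m
Total depth = 600 m + 12957 m = 13557 m
= 13.557 km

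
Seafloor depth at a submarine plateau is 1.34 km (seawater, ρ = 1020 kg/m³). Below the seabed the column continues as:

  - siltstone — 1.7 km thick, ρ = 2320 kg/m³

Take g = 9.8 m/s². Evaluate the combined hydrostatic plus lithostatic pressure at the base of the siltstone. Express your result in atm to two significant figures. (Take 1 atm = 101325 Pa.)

510 atm

seawater: 1020 kg/m³ × 9.8 m/s² × 1340 m = 1.339×10^7 Pa = 132.2 atm
siltstone: 2320 kg/m³ × 9.8 m/s² × 1700 m = 3.865×10^7 Pa = 381.5 atm
Total = 132.2 + 381.5 = 513.65 atm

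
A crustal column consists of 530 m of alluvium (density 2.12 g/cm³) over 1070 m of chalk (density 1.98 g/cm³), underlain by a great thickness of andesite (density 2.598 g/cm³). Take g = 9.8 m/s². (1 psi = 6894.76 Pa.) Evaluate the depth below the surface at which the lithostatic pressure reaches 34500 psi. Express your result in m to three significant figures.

Pressure at base of upper layers: 2120×9.8×530 + 1980×9.8×1070 = 3.177×10^7 Pa = 4608 psi
Remaining pressure to be supplied by andesite: 2.379×10^8 − 3.177×10^7 = 2.061×10^8 Pa
Additional depth in andesite = 2.061×10^8 Pa / (2598 kg/m³ × 9.8 m/s²) = 8094.7 m
Total depth = 1600 m + 8094.7 m = 9694.7 m

9690 m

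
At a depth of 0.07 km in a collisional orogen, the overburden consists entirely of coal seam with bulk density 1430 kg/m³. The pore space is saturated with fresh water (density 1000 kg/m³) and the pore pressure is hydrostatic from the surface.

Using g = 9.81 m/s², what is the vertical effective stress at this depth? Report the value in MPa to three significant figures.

Overburden (lithostatic) stress σ_v:
coal seam: 1430 kg/m³ × 9.81 m/s² × 70 m = 9.820×10^5 Pa = 0.9820 MPa
Pore pressure P_p = 1000 kg/m³ × 9.81 m/s² × 70 m = 6.867×10^5 Pa = 0.6867 MPa
Effective stress σ' = σ_v − P_p = 0.9820 − 0.6867 = 0.29528 MPa

0.295 MPa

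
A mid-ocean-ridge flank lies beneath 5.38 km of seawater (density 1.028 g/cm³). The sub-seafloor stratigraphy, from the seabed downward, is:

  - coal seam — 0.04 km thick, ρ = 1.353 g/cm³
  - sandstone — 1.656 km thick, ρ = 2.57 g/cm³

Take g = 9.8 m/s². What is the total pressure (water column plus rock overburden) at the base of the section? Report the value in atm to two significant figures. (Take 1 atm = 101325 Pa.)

seawater: 1028 kg/m³ × 9.8 m/s² × 5380 m = 5.420×10^7 Pa = 534.9 atm
coal seam: 1353 kg/m³ × 9.8 m/s² × 40 m = 5.304×10^5 Pa = 5.234 atm
sandstone: 2570 kg/m³ × 9.8 m/s² × 1656 m = 4.171×10^7 Pa = 411.6 atm
Total = 534.9 + 5.234 + 411.6 = 951.78 atm

950 atm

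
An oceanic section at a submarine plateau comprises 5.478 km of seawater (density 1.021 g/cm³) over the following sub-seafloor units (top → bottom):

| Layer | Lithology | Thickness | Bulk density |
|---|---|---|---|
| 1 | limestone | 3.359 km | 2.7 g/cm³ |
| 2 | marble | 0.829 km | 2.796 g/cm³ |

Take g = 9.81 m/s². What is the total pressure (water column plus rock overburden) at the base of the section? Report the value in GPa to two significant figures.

seawater: 1021 kg/m³ × 9.81 m/s² × 5478 m = 5.487×10^7 Pa = 0.05487 GPa
limestone: 2700 kg/m³ × 9.81 m/s² × 3359 m = 8.897×10^7 Pa = 0.08897 GPa
marble: 2796 kg/m³ × 9.81 m/s² × 829 m = 2.274×10^7 Pa = 0.02274 GPa
Total = 0.05487 + 0.08897 + 0.02274 = 0.16658 GPa

0.17 GPa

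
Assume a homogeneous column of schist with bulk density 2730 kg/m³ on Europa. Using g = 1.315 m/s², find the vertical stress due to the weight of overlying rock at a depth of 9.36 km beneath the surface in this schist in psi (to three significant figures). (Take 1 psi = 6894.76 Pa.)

schist: 2730 kg/m³ × 1.315 m/s² × 9360 m = 3.360×10^7 Pa = 4874 psi

4870 psi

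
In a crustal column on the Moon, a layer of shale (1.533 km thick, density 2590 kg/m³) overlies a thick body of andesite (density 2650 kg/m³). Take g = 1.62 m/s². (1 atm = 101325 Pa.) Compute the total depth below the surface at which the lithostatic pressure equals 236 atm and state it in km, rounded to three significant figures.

5.60 km

Pressure at base of upper layers: 2590×1.62×1533 = 6.432×10^6 Pa = 63.48 atm
Remaining pressure to be supplied by andesite: 2.391×10^7 − 6.432×10^6 = 1.748×10^7 Pa
Additional depth in andesite = 1.748×10^7 Pa / (2650 kg/m³ × 1.62 m/s²) = 4071.9 m
Total depth = 1533 m + 4071.9 m = 5604.9 m
= 5.6049 km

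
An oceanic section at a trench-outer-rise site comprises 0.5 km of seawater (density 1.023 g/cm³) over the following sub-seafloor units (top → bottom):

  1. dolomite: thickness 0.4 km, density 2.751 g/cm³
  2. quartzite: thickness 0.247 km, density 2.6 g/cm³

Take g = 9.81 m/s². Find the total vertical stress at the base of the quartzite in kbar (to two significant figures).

seawater: 1023 kg/m³ × 9.81 m/s² × 500 m = 5.018×10^6 Pa = 0.05018 kbar
dolomite: 2751 kg/m³ × 9.81 m/s² × 400 m = 1.079×10^7 Pa = 0.1079 kbar
quartzite: 2600 kg/m³ × 9.81 m/s² × 247 m = 6.300×10^6 Pa = 0.06300 kbar
Total = 0.05018 + 0.1079 + 0.06300 = 0.22113 kbar

0.22 kbar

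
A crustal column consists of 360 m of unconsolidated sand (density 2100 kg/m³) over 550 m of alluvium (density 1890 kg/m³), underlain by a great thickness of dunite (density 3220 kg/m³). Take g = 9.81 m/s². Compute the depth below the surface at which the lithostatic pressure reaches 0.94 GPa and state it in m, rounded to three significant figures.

Pressure at base of upper layers: 2100×9.81×360 + 1890×9.81×550 = 1.761×10^7 Pa = 0.01761 GPa
Remaining pressure to be supplied by dunite: 9.400×10^8 − 1.761×10^7 = 9.224×10^8 Pa
Additional depth in dunite = 9.224×10^8 Pa / (3220 kg/m³ × 9.81 m/s²) = 29200 m
Total depth = 910 m + 29200 m = 30110 m

30100 m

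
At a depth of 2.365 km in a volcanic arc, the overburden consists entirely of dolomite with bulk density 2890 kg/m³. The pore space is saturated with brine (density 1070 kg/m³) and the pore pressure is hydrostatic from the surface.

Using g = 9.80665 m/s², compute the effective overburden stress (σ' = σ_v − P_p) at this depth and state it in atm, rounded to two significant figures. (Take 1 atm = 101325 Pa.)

Overburden (lithostatic) stress σ_v:
dolomite: 2890 kg/m³ × 9.80665 m/s² × 2365 m = 6.703×10^7 Pa = 67.03 MPa
Pore pressure P_p = 1070 kg/m³ × 9.80665 m/s² × 2365 m = 2.482×10^7 Pa = 24.82 MPa
Effective stress σ' = σ_v − P_p = 67.03 − 24.82 = 42.211 MPa = 416.59 atm

420 atm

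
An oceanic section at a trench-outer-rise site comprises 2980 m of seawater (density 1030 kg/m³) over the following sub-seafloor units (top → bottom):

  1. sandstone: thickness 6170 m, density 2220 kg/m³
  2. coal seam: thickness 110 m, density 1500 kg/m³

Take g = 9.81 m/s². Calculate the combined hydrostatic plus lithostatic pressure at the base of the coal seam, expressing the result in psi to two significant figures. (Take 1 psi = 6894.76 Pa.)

seawater: 1030 kg/m³ × 9.81 m/s² × 2980 m = 3.011×10^7 Pa = 4367 psi
sandstone: 2220 kg/m³ × 9.81 m/s² × 6170 m = 1.344×10^8 Pa = 19489 psi
coal seam: 1500 kg/m³ × 9.81 m/s² × 110 m = 1.619×10^6 Pa = 234.8 psi
Total = 4367 + 19489 + 234.8 = 24091 psi

24000 psi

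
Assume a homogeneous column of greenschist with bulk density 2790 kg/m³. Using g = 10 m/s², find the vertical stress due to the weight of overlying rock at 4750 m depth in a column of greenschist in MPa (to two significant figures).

130 MPa

greenschist: 2790 kg/m³ × 10 m/s² × 4750 m = 1.325×10^8 Pa = 132.5 MPa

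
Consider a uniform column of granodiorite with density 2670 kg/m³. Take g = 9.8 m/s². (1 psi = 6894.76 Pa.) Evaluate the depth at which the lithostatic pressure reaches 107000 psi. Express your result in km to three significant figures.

h = P/(ρg) = 107000 psi / (2670 kg/m³ × 9.8 m/s²) = 7.377×10^8 Pa / 26166 Pa/m = 28195 m
= 28.195 km

28.2 km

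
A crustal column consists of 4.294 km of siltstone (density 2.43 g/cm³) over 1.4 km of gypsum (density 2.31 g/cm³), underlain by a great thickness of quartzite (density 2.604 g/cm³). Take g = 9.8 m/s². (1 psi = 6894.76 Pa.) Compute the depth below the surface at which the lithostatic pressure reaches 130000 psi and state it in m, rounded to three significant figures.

35600 m

Pressure at base of upper layers: 2430×9.8×4294 + 2310×9.8×1400 = 1.340×10^8 Pa = 19428 psi
Remaining pressure to be supplied by quartzite: 8.963×10^8 − 1.340×10^8 = 7.624×10^8 Pa
Additional depth in quartzite = 7.624×10^8 Pa / (2604 kg/m³ × 9.8 m/s²) = 29874 m
Total depth = 5694 m + 29874 m = 35568 m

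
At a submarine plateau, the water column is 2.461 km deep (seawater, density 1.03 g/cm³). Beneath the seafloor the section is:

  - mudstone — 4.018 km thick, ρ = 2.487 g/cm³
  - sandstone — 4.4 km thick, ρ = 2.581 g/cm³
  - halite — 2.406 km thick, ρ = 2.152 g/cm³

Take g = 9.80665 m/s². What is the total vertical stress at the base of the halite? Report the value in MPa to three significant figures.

seawater: 1030 kg/m³ × 9.80665 m/s² × 2461 m = 2.486×10^7 Pa = 24.86 MPa
mudstone: 2487 kg/m³ × 9.80665 m/s² × 4018 m = 9.800×10^7 Pa = 98.00 MPa
sandstone: 2581 kg/m³ × 9.80665 m/s² × 4400 m = 1.114×10^8 Pa = 111.4 MPa
halite: 2152 kg/m³ × 9.80665 m/s² × 2406 m = 5.078×10^7 Pa = 50.78 MPa
Total = 24.86 + 98.00 + 111.4 + 50.78 = 285.00 MPa

285 MPa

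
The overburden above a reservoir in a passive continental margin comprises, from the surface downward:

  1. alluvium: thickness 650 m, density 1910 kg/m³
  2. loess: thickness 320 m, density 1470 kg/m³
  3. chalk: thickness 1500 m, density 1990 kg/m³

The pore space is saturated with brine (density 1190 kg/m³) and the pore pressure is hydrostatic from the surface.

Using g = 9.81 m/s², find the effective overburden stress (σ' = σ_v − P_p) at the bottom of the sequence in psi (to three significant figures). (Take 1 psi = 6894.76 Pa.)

Overburden (lithostatic) stress σ_v:
alluvium: 1910 kg/m³ × 9.81 m/s² × 650 m = 1.218×10^7 Pa = 12.18 MPa
loess: 1470 kg/m³ × 9.81 m/s² × 320 m = 4.615×10^6 Pa = 4.615 MPa
chalk: 1990 kg/m³ × 9.81 m/s² × 1500 m = 2.928×10^7 Pa = 29.28 MPa
Total = 12.18 + 4.615 + 29.28 = 46.077 MPa
Pore pressure P_p = 1190 kg/m³ × 9.81 m/s² × 2470 m = 2.883×10^7 Pa = 28.83 MPa
Effective stress σ' = σ_v − P_p = 46.08 − 28.83 = 17.242 MPa = 2500.7 psi

2500 psi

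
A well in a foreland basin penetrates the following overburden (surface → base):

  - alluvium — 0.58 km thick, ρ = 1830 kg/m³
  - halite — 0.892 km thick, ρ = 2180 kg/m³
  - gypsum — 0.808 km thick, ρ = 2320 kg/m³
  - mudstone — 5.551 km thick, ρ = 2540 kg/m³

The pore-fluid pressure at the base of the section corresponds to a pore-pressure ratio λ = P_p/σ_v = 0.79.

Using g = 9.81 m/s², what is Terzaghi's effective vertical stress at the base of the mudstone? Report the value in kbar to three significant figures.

Overburden (lithostatic) stress σ_v:
alluvium: 1830 kg/m³ × 9.81 m/s² × 580 m = 1.041×10^7 Pa = 10.41 MPa
halite: 2180 kg/m³ × 9.81 m/s² × 892 m = 1.908×10^7 Pa = 19.08 MPa
gypsum: 2320 kg/m³ × 9.81 m/s² × 808 m = 1.839×10^7 Pa = 18.39 MPa
mudstone: 2540 kg/m³ × 9.81 m/s² × 5551 m = 1.383×10^8 Pa = 138.3 MPa
Total = 10.41 + 19.08 + 18.39 + 138.3 = 186.19 MPa
Pore pressure P_p = λ·σ_v = 0.79 × 186.2 MPa = 147.1 MPa
Effective stress σ' = σ_v − P_p = 186.2 − 147.1 = 39.101 MPa = 0.39101 kbar

0.391 kbar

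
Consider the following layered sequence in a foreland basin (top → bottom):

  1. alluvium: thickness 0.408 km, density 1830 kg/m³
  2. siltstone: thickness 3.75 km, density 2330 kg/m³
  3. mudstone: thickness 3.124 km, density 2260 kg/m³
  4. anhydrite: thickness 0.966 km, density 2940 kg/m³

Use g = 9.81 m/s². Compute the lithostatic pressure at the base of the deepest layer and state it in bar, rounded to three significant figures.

1900 bar

alluvium: 1830 kg/m³ × 9.81 m/s² × 408 m = 7.325×10^6 Pa = 73.25 bar
siltstone: 2330 kg/m³ × 9.81 m/s² × 3750 m = 8.571×10^7 Pa = 857.1 bar
mudstone: 2260 kg/m³ × 9.81 m/s² × 3124 m = 6.926×10^7 Pa = 692.6 bar
anhydrite: 2940 kg/m³ × 9.81 m/s² × 966 m = 2.786×10^7 Pa = 278.6 bar
Total = 73.25 + 857.1 + 692.6 + 278.6 = 1901.6 bar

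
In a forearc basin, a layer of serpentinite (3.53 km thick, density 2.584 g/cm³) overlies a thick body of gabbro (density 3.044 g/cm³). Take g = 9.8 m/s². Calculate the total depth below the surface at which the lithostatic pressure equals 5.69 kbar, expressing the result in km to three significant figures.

Pressure at base of upper layers: 2584×9.8×3530 = 8.939×10^7 Pa = 0.8939 kbar
Remaining pressure to be supplied by gabbro: 5.690×10^8 − 8.939×10^7 = 4.796×10^8 Pa
Additional depth in gabbro = 4.796×10^8 Pa / (3044 kg/m³ × 9.8 m/s²) = 16077 m
Total depth = 3530 m + 16077 m = 19607 m
= 19.607 km

19.6 km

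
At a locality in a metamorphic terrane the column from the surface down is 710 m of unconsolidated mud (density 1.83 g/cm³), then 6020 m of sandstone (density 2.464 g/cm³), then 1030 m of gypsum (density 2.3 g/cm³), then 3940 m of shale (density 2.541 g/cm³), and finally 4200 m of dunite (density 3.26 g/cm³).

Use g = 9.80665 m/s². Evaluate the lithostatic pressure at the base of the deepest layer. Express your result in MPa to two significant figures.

unconsolidated mud: 1830 kg/m³ × 9.80665 m/s² × 710 m = 1.274×10^7 Pa = 12.74 MPa
sandstone: 2464 kg/m³ × 9.80665 m/s² × 6020 m = 1.455×10^8 Pa = 145.5 MPa
gypsum: 2300 kg/m³ × 9.80665 m/s² × 1030 m = 2.323×10^7 Pa = 23.23 MPa
shale: 2541 kg/m³ × 9.80665 m/s² × 3940 m = 9.818×10^7 Pa = 98.18 MPa
dunite: 3260 kg/m³ × 9.80665 m/s² × 4200 m = 1.343×10^8 Pa = 134.3 MPa
Total = 12.74 + 145.5 + 23.23 + 98.18 + 134.3 = 413.89 MPa

410 MPa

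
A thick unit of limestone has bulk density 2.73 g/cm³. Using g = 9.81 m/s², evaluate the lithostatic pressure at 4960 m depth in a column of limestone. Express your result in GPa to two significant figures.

0.13 GPa

limestone: 2730 kg/m³ × 9.81 m/s² × 4960 m = 1.328×10^8 Pa = 0.1328 GPa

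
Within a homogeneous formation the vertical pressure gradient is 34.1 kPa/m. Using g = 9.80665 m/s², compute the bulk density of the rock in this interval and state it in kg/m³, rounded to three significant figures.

3480 kg/m³

ρ = (dP/dz)/g = 34.1 kPa/m / 9.80665 m/s² = 34100 Pa/m / 9.80665 m/s² = 3477.2 kg/m³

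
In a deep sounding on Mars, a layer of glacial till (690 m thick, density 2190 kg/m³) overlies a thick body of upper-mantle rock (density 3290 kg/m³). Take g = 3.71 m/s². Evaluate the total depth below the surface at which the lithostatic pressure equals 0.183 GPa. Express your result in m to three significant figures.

15200 m

Pressure at base of upper layers: 2190×3.71×690 = 5.606×10^6 Pa = 5.606×10^-3 GPa
Remaining pressure to be supplied by upper-mantle rock: 1.830×10^8 − 5.606×10^6 = 1.774×10^8 Pa
Additional depth in upper-mantle rock = 1.774×10^8 Pa / (3290 kg/m³ × 3.71 m/s²) = 14533 m
Total depth = 690 m + 14533 m = 15223 m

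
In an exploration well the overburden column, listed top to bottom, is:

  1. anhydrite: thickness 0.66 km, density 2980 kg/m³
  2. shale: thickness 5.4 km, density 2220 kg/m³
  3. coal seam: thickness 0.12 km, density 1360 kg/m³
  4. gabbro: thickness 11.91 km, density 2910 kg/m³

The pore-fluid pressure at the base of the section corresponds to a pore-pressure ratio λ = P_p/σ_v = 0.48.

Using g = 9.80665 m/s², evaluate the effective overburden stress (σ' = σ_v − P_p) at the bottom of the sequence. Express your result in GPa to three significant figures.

0.249 GPa

Overburden (lithostatic) stress σ_v:
anhydrite: 2980 kg/m³ × 9.80665 m/s² × 660 m = 1.929×10^7 Pa = 19.29 MPa
shale: 2220 kg/m³ × 9.80665 m/s² × 5400 m = 1.176×10^8 Pa = 117.6 MPa
coal seam: 1360 kg/m³ × 9.80665 m/s² × 120 m = 1.600×10^6 Pa = 1.600 MPa
gabbro: 2910 kg/m³ × 9.80665 m/s² × 11910 m = 3.399×10^8 Pa = 339.9 MPa
Total = 19.29 + 117.6 + 1.600 + 339.9 = 478.33 MPa
Pore pressure P_p = λ·σ_v = 0.48 × 478.3 MPa = 229.6 MPa
Effective stress σ' = σ_v − P_p = 478.3 − 229.6 = 248.73 MPa = 0.24873 GPa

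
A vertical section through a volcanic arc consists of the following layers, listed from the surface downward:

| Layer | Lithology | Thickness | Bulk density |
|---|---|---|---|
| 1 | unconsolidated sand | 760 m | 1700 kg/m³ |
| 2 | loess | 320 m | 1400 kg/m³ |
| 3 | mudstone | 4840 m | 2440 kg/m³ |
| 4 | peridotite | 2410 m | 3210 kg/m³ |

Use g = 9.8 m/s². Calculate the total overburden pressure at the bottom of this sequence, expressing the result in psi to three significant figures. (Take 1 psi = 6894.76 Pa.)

unconsolidated sand: 1700 kg/m³ × 9.8 m/s² × 760 m = 1.266×10^7 Pa = 1836 psi
loess: 1400 kg/m³ × 9.8 m/s² × 320 m = 4.390×10^6 Pa = 636.8 psi
mudstone: 2440 kg/m³ × 9.8 m/s² × 4840 m = 1.157×10^8 Pa = 16786 psi
peridotite: 3210 kg/m³ × 9.8 m/s² × 2410 m = 7.581×10^7 Pa = 10996 psi
Total = 1836 + 636.8 + 16786 + 10996 = 30255 psi

30300 psi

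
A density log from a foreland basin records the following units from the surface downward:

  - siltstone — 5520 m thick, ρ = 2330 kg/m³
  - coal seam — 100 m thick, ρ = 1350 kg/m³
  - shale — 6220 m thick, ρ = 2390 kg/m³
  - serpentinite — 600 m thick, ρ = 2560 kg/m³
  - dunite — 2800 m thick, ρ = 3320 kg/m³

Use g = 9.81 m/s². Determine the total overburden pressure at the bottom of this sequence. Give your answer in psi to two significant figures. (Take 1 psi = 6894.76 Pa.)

siltstone: 2330 kg/m³ × 9.81 m/s² × 5520 m = 1.262×10^8 Pa = 18300 psi
coal seam: 1350 kg/m³ × 9.81 m/s² × 100 m = 1.324×10^6 Pa = 192.1 psi
shale: 2390 kg/m³ × 9.81 m/s² × 6220 m = 1.458×10^8 Pa = 21151 psi
serpentinite: 2560 kg/m³ × 9.81 m/s² × 600 m = 1.507×10^7 Pa = 2185 psi
dunite: 3320 kg/m³ × 9.81 m/s² × 2800 m = 9.119×10^7 Pa = 13227 psi
Total = 18300 + 192.1 + 21151 + 2185 + 13227 = 55055 psi

55000 psi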